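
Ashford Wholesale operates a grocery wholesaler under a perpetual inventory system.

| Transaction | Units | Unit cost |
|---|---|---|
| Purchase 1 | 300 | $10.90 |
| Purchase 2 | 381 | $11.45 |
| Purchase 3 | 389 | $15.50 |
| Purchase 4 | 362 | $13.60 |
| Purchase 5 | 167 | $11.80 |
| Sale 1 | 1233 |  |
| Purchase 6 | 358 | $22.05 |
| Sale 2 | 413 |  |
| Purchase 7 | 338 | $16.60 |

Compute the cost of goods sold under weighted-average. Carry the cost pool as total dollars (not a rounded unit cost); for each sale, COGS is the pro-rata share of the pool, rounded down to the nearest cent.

COGS = $23,037.66

After Purchase 1: 300 on hand, pool $3,270.00 (≈ $10.9000 each)
After Purchase 2: 681 on hand, pool $7,632.45 (≈ $11.2077 each)
After Purchase 3: 1070 on hand, pool $13,661.95 (≈ $12.7682 each)
After Purchase 4: 1432 on hand, pool $18,585.15 (≈ $12.9785 each)
After Purchase 5: 1599 on hand, pool $20,555.75 (≈ $12.8554 each)
Sale 1, sell 1233: 1233/1599 × $20,555.75 → $15,850.68
After Purchase 6: 724 on hand, pool $12,598.97 (≈ $17.4019 each)
Sale 2, sell 413: 413/724 × $12,598.97 → $7,186.98
After Purchase 7: 649 on hand, pool $11,022.79 (≈ $16.9843 each)
Total COGS = $15,850.68 + $7,186.98 = $23,037.66
Ending inventory (cost pool remaining) = $11,022.79
Check: goods available $34,060.45 = COGS $23,037.66 + ending $11,022.79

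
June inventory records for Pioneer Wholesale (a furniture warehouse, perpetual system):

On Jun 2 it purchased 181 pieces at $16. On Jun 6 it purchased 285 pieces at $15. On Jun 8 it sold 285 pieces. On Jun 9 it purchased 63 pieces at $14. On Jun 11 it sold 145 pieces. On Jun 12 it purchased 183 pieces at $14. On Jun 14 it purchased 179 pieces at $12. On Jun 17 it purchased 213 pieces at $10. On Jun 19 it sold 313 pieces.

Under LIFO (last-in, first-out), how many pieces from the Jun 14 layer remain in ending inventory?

79

Jun 8, 285 sold [LIFO — newest first]: 285 @ $15 = $4,275
Jun 11, 145 sold [LIFO — newest first]: 63 @ $14 + 82 @ $16 = $2,194
Jun 19, 313 sold [LIFO — newest first]: 213 @ $10 + 100 @ $12 = $3,330
Total COGS = $4,275 + $2,194 + $3,330 = $9,799
Ending inventory: 99 @ $16 + 183 @ $14 + 79 @ $12 = $5,094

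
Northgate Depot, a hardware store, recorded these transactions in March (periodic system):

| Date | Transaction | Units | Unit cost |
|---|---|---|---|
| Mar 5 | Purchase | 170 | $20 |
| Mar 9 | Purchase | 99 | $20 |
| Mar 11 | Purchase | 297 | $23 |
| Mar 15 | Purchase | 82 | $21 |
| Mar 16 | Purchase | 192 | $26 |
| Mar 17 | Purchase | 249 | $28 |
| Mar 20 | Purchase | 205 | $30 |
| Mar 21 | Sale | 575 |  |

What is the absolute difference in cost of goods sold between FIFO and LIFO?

FIFO COGS: 170 @ $20 + 99 @ $20 + 297 @ $23 + 9 @ $21 = $12,400
LIFO COGS: 205 @ $30 + 249 @ $28 + 121 @ $26 = $16,268
Difference = |$12,400 − $16,268| = $3,868

$3,868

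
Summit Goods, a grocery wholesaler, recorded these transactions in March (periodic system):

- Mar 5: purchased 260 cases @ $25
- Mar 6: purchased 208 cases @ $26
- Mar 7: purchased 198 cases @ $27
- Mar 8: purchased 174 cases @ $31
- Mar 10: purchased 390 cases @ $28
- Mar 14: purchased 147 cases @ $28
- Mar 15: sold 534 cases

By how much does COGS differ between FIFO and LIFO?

$1,262

FIFO COGS: 260 @ $25 + 208 @ $26 + 66 @ $27 = $13,690
LIFO COGS: 147 @ $28 + 387 @ $28 = $14,952
Difference = |$13,690 − $14,952| = $1,262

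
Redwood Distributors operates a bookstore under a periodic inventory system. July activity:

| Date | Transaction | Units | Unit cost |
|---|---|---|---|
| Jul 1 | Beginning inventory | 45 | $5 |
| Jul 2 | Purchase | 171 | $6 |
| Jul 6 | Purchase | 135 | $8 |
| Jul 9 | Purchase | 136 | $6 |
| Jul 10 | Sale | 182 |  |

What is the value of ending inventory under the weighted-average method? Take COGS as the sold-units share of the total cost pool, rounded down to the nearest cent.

Ending inventory = $1,970.92

Jul 10, sell 182: 182/487 × $3,147.00 → $1,176.08
Ending inventory (cost pool remaining) = $1,970.92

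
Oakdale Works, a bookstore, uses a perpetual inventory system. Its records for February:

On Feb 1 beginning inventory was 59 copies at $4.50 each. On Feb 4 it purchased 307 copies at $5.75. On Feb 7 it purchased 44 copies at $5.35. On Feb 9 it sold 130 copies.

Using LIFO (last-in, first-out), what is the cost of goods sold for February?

Feb 9, 130 sold [LIFO — newest first]: 44 @ $5.35 + 86 @ $5.75 = $729.90
Ending inventory: 59 @ $4.50 + 221 @ $5.75 = $1,536.25

COGS = $729.90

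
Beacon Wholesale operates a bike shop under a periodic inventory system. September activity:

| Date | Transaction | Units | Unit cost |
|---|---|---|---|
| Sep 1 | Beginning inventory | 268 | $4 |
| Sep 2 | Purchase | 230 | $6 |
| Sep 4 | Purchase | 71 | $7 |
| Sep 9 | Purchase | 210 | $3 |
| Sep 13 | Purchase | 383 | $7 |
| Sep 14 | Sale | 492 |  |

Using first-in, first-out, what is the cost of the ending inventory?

Ending inventory = $3,844

Sep 14, 492 sold [FIFO — oldest first]: 268 @ $4 + 224 @ $6 = $2,416
Ending inventory: 6 @ $6 + 71 @ $7 + 210 @ $3 + 383 @ $7 = $3,844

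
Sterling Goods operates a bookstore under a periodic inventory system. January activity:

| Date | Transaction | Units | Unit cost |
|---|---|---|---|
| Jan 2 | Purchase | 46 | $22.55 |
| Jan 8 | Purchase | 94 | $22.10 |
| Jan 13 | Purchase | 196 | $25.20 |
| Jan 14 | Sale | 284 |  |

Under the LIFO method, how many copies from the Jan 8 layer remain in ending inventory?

6

Jan 14, 284 sold [LIFO — newest first]: 196 @ $25.20 + 88 @ $22.10 = $6,884.00
Ending inventory: 46 @ $22.55 + 6 @ $22.10 = $1,169.90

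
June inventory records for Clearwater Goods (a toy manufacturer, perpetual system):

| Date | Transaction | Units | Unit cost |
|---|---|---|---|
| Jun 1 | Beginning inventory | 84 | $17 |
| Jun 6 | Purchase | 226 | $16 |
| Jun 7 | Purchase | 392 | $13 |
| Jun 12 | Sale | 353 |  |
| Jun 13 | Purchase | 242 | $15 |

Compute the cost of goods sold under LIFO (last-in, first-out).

Jun 12, 353 sold [LIFO — newest first]: 353 @ $13 = $4,589
Ending inventory: 84 @ $17 + 226 @ $16 + 39 @ $13 + 242 @ $15 = $9,181
Check: goods available $13,770 = COGS $4,589 + ending $9,181

COGS = $4,589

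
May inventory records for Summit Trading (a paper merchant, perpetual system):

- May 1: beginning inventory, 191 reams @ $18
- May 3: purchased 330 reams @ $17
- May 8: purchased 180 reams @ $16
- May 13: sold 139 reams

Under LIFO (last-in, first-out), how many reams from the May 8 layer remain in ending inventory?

May 13, 139 sold [LIFO — newest first]: 139 @ $16 = $2,224
Ending inventory: 191 @ $18 + 330 @ $17 + 41 @ $16 = $9,704

41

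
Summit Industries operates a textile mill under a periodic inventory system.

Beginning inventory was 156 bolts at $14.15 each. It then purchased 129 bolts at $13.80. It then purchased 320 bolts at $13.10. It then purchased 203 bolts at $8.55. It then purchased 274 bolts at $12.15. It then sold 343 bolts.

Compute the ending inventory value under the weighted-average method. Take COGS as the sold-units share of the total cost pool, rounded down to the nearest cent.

Sale 1, sell 343: 343/1082 × $13,244.35 → $4,198.53
Ending inventory (cost pool remaining) = $9,045.82

Ending inventory = $9,045.82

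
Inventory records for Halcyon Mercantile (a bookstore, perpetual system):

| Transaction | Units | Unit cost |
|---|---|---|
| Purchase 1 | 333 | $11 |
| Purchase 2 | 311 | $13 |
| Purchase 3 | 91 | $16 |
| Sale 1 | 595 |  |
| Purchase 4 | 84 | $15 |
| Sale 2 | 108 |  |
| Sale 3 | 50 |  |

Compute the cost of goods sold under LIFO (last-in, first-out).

COGS = $9,696

Sale 1 (595) [LIFO — newest first]: 91 @ $16 + 311 @ $13 + 193 @ $11 = $7,622
Sale 2 (108) [LIFO — newest first]: 84 @ $15 + 24 @ $11 = $1,524
Sale 3 (50) [LIFO — newest first]: 50 @ $11 = $550
Total COGS = $7,622 + $1,524 + $550 = $9,696
Ending inventory: 66 @ $11 = $726
Check: goods available $10,422 = COGS $9,696 + ending $726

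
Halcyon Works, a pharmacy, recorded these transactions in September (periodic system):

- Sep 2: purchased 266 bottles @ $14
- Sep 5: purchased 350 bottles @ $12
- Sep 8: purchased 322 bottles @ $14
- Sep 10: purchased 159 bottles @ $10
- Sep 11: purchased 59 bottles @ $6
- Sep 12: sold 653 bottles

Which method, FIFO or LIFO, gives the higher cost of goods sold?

FIFO

FIFO COGS: 266 @ $14 + 350 @ $12 + 37 @ $14 = $8,442
LIFO COGS: 59 @ $6 + 159 @ $10 + 322 @ $14 + 113 @ $12 = $7,808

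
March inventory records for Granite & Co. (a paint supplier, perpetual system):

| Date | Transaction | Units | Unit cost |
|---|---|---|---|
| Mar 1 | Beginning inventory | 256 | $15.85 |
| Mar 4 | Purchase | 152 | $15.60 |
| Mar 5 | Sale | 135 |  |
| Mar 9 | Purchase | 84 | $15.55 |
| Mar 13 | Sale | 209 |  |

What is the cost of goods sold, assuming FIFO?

Mar 5, 135 sold [FIFO — oldest first]: 135 @ $15.85 = $2,139.75
Mar 13, 209 sold [FIFO — oldest first]: 121 @ $15.85 + 88 @ $15.60 = $3,290.65
Total COGS = $2,139.75 + $3,290.65 = $5,430.40
Ending inventory: 64 @ $15.60 + 84 @ $15.55 = $2,304.60

COGS = $5,430.40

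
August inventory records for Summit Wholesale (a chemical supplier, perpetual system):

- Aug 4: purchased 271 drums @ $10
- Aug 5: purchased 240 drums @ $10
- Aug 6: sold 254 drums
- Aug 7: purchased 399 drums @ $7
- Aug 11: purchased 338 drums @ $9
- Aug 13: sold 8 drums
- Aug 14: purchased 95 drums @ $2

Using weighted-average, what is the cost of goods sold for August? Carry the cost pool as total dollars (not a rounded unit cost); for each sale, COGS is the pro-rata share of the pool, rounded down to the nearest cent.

After Aug 4: 271 on hand, pool $2,710.00 (≈ $10.0000 each)
After Aug 5: 511 on hand, pool $5,110.00 (≈ $10.0000 each)
Aug 6, sell 254: 254/511 × $5,110.00 → $2,540.00
After Aug 7: 656 on hand, pool $5,363.00 (≈ $8.1753 each)
After Aug 11: 994 on hand, pool $8,405.00 (≈ $8.4557 each)
Aug 13, sell 8: 8/994 × $8,405.00 → $67.64
After Aug 14: 1081 on hand, pool $8,527.36 (≈ $7.8884 each)
Total COGS = $2,540.00 + $67.64 = $2,607.64
Ending inventory (cost pool remaining) = $8,527.36

COGS = $2,607.64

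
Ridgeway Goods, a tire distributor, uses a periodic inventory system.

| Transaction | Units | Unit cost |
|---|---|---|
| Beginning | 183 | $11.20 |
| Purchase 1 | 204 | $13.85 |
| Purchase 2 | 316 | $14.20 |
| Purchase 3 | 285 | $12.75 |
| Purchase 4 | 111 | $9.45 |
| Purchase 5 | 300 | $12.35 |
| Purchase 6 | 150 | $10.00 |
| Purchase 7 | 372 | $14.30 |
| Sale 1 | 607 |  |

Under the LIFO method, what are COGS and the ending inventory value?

Sale 1 (607) [LIFO — newest first]: 372 @ $14.30 + 150 @ $10.00 + 85 @ $12.35 = $7,869.35
Ending inventory: 183 @ $11.20 + 204 @ $13.85 + 316 @ $14.20 + 285 @ $12.75 + 111 @ $9.45 + 215 @ $12.35 = $16,700.15
Check: goods available $24,569.50 = COGS $7,869.35 + ending $16,700.15

COGS = $7,869.35; ending inventory = $16,700.15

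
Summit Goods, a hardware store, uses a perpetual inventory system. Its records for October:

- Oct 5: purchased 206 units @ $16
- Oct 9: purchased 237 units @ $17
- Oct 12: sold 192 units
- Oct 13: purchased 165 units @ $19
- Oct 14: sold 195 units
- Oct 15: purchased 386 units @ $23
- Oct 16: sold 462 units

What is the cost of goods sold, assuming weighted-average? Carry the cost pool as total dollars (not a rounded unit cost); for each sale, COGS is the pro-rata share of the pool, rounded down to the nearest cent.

After Oct 5: 206 on hand, pool $3,296.00 (≈ $16.0000 each)
After Oct 9: 443 on hand, pool $7,325.00 (≈ $16.5350 each)
Oct 12, sell 192: 192/443 × $7,325.00 → $3,174.71
After Oct 13: 416 on hand, pool $7,285.29 (≈ $17.5127 each)
Oct 14, sell 195: 195/416 × $7,285.29 → $3,414.97
After Oct 15: 607 on hand, pool $12,748.32 (≈ $21.0022 each)
Oct 16, sell 462: 462/607 × $12,748.32 → $9,703.00
Total COGS = $3,174.71 + $3,414.97 + $9,703.00 = $16,292.68
Ending inventory (cost pool remaining) = $3,045.32

COGS = $16,292.68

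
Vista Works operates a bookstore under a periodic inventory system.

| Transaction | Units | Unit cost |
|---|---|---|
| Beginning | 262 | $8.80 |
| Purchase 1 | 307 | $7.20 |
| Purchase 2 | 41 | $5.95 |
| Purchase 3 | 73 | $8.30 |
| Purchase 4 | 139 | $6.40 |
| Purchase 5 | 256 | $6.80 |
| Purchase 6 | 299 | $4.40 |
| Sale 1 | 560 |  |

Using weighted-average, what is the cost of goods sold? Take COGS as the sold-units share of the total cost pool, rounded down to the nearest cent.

Sale 1, sell 560: 560/1377 × $9,311.85 → $3,786.95
Ending inventory (cost pool remaining) = $5,524.90

COGS = $3,786.95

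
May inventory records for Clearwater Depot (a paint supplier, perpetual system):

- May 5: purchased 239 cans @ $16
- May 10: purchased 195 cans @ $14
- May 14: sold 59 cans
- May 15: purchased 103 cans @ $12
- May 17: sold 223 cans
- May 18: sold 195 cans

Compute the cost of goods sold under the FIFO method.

May 14, 59 sold [FIFO — oldest first]: 59 @ $16 = $944
May 17, 223 sold [FIFO — oldest first]: 180 @ $16 + 43 @ $14 = $3,482
May 18, 195 sold [FIFO — oldest first]: 152 @ $14 + 43 @ $12 = $2,644
Total COGS = $944 + $3,482 + $2,644 = $7,070
Ending inventory: 60 @ $12 = $720

COGS = $7,070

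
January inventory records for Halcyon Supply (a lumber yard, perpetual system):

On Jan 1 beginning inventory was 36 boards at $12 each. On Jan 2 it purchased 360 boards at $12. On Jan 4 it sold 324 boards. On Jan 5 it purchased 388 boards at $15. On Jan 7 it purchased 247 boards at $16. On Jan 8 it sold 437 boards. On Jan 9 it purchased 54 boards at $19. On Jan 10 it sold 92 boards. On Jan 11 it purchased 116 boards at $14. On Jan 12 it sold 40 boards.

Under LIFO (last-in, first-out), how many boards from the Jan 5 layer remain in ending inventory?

160

Jan 4, 324 sold [LIFO — newest first]: 324 @ $12 = $3,888
Jan 8, 437 sold [LIFO — newest first]: 247 @ $16 + 190 @ $15 = $6,802
Jan 10, 92 sold [LIFO — newest first]: 54 @ $19 + 38 @ $15 = $1,596
Jan 12, 40 sold [LIFO — newest first]: 40 @ $14 = $560
Total COGS = $3,888 + $6,802 + $1,596 + $560 = $12,846
Ending inventory: 36 @ $12 + 36 @ $12 + 160 @ $15 + 76 @ $14 = $4,328
Check: goods available $17,174 = COGS $12,846 + ending $4,328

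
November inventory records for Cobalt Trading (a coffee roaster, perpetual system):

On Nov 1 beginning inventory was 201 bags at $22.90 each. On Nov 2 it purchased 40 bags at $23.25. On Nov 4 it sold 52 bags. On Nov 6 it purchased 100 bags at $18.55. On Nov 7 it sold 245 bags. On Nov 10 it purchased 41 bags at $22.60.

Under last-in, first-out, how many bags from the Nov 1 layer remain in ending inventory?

Nov 4, 52 sold [LIFO — newest first]: 40 @ $23.25 + 12 @ $22.90 = $1,204.80
Nov 7, 245 sold [LIFO — newest first]: 100 @ $18.55 + 145 @ $22.90 = $5,175.50
Total COGS = $1,204.80 + $5,175.50 = $6,380.30
Ending inventory: 44 @ $22.90 + 41 @ $22.60 = $1,934.20
Check: goods available $8,314.50 = COGS $6,380.30 + ending $1,934.20

44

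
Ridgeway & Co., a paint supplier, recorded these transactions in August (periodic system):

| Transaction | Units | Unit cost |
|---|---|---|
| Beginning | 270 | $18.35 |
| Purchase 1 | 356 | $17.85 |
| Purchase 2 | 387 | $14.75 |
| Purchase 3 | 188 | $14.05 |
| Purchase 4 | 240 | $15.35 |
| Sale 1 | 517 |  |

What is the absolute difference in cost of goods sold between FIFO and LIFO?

$1,725.30

FIFO COGS: 270 @ $18.35 + 247 @ $17.85 = $9,363.45
LIFO COGS: 240 @ $15.35 + 188 @ $14.05 + 89 @ $14.75 = $7,638.15
Difference = |$9,363.45 − $7,638.15| = $1,725.30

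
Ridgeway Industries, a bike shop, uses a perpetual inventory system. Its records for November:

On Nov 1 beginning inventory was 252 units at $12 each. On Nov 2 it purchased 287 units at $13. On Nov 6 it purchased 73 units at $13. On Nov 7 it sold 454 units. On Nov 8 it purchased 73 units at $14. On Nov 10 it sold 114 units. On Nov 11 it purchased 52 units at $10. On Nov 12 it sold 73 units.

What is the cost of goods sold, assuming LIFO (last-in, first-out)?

Nov 7, 454 sold [LIFO — newest first]: 73 @ $13 + 287 @ $13 + 94 @ $12 = $5,808
Nov 10, 114 sold [LIFO — newest first]: 73 @ $14 + 41 @ $12 = $1,514
Nov 12, 73 sold [LIFO — newest first]: 52 @ $10 + 21 @ $12 = $772
Total COGS = $5,808 + $1,514 + $772 = $8,094
Ending inventory: 96 @ $12 = $1,152
Check: goods available $9,246 = COGS $8,094 + ending $1,152

COGS = $8,094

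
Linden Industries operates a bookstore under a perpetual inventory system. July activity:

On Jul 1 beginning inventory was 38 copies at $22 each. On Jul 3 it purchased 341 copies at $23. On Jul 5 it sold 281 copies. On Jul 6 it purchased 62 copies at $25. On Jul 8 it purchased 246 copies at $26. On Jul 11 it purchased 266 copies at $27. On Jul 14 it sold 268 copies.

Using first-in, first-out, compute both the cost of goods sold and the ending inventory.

COGS = $13,037; ending inventory = $10,770

Jul 5, 281 sold [FIFO — oldest first]: 38 @ $22 + 243 @ $23 = $6,425
Jul 14, 268 sold [FIFO — oldest first]: 98 @ $23 + 62 @ $25 + 108 @ $26 = $6,612
Total COGS = $6,425 + $6,612 = $13,037
Ending inventory: 138 @ $26 + 266 @ $27 = $10,770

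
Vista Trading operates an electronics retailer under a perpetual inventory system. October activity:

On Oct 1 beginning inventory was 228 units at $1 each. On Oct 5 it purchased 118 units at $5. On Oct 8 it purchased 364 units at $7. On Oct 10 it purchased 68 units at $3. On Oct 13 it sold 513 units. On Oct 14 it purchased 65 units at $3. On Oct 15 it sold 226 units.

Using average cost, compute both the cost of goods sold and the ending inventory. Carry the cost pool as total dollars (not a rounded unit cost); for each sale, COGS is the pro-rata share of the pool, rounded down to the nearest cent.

COGS = $3,320.31; ending inventory = $444.69

After Oct 1: 228 on hand, pool $228.00 (≈ $1.0000 each)
After Oct 5: 346 on hand, pool $818.00 (≈ $2.3642 each)
After Oct 8: 710 on hand, pool $3,366.00 (≈ $4.7408 each)
After Oct 10: 778 on hand, pool $3,570.00 (≈ $4.5887 each)
Oct 13, sell 513: 513/778 × $3,570.00 → $2,353.99
After Oct 14: 330 on hand, pool $1,411.01 (≈ $4.2758 each)
Oct 15, sell 226: 226/330 × $1,411.01 → $966.32
Total COGS = $2,353.99 + $966.32 = $3,320.31
Ending inventory (cost pool remaining) = $444.69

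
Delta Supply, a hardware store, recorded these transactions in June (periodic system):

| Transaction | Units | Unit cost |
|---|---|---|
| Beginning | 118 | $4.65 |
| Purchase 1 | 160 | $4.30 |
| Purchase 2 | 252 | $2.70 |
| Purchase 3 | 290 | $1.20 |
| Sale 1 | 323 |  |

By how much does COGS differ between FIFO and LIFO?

$921.10

FIFO COGS: 118 @ $4.65 + 160 @ $4.30 + 45 @ $2.70 = $1,358.20
LIFO COGS: 290 @ $1.20 + 33 @ $2.70 = $437.10
Difference = |$1,358.20 − $437.10| = $921.10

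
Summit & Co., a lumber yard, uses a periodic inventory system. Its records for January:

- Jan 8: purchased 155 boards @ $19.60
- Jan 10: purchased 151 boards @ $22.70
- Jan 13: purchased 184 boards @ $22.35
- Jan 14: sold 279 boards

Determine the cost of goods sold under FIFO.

Jan 14, 279 sold [FIFO — oldest first]: 155 @ $19.60 + 124 @ $22.70 = $5,852.80
Ending inventory: 27 @ $22.70 + 184 @ $22.35 = $4,725.30

COGS = $5,852.80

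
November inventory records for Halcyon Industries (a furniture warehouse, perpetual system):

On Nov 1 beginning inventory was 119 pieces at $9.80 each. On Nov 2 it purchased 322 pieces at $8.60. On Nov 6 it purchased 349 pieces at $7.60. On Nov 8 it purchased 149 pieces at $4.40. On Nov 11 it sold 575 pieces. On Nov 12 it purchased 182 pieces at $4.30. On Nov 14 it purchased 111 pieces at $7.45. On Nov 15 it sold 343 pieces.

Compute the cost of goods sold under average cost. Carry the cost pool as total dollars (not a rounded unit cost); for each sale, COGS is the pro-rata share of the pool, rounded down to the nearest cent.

COGS = $6,741.72

After Nov 1: 119 on hand, pool $1,166.20 (≈ $9.8000 each)
After Nov 2: 441 on hand, pool $3,935.40 (≈ $8.9238 each)
After Nov 6: 790 on hand, pool $6,587.80 (≈ $8.3390 each)
After Nov 8: 939 on hand, pool $7,243.40 (≈ $7.7140 each)
Nov 11, sell 575: 575/939 × $7,243.40 → $4,435.52
After Nov 12: 546 on hand, pool $3,590.48 (≈ $6.5760 each)
After Nov 14: 657 on hand, pool $4,417.43 (≈ $6.7236 each)
Nov 15, sell 343: 343/657 × $4,417.43 → $2,306.20
Total COGS = $4,435.52 + $2,306.20 = $6,741.72
Ending inventory (cost pool remaining) = $2,111.23
Check: goods available $8,852.95 = COGS $6,741.72 + ending $2,111.23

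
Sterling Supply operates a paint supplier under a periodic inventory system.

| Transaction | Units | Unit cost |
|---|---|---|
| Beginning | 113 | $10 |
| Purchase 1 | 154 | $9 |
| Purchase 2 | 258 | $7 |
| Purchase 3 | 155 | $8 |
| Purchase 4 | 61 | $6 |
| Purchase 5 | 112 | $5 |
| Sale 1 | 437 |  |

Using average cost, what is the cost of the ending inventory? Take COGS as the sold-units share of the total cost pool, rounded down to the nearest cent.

Sale 1, sell 437: 437/853 × $6,488.00 → $3,323.86
Ending inventory (cost pool remaining) = $3,164.14

Ending inventory = $3,164.14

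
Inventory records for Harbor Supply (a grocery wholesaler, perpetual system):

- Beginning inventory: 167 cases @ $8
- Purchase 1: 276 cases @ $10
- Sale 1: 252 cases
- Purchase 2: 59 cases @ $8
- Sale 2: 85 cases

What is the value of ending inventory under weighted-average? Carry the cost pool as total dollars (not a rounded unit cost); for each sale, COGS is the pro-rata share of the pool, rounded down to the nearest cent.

Ending inventory = $1,477.08

After Beginning: 167 on hand, pool $1,336.00 (≈ $8.0000 each)
After Purchase 1: 443 on hand, pool $4,096.00 (≈ $9.2460 each)
Sale 1, sell 252: 252/443 × $4,096.00 → $2,330.00
After Purchase 2: 250 on hand, pool $2,238.00 (≈ $8.9520 each)
Sale 2, sell 85: 85/250 × $2,238.00 → $760.92
Total COGS = $2,330.00 + $760.92 = $3,090.92
Ending inventory (cost pool remaining) = $1,477.08
Check: goods available $4,568.00 = COGS $3,090.92 + ending $1,477.08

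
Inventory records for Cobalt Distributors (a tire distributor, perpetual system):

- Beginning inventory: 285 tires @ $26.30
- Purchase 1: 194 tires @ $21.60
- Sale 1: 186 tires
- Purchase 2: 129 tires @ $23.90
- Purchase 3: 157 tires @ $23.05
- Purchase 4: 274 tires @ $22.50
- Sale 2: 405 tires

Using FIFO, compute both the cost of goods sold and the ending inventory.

COGS = $14,362.70; ending inventory = $10,190.15

Sale 1 (186) [FIFO — oldest first]: 186 @ $26.30 = $4,891.80
Sale 2 (405) [FIFO — oldest first]: 99 @ $26.30 + 194 @ $21.60 + 112 @ $23.90 = $9,470.90
Total COGS = $4,891.80 + $9,470.90 = $14,362.70
Ending inventory: 17 @ $23.90 + 157 @ $23.05 + 274 @ $22.50 = $10,190.15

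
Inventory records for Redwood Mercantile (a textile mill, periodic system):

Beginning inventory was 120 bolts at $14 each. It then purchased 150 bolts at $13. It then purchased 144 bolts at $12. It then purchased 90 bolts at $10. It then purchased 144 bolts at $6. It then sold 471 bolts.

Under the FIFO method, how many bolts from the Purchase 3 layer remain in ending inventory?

Sale 1 (471) [FIFO — oldest first]: 120 @ $14 + 150 @ $13 + 144 @ $12 + 57 @ $10 = $5,928
Ending inventory: 33 @ $10 + 144 @ $6 = $1,194
Check: goods available $7,122 = COGS $5,928 + ending $1,194

33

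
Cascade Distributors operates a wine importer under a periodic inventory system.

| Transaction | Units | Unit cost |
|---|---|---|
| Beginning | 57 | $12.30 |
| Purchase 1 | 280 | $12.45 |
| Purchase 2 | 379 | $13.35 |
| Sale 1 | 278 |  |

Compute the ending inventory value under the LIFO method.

Sale 1 (278) [LIFO — newest first]: 278 @ $13.35 = $3,711.30
Ending inventory: 57 @ $12.30 + 280 @ $12.45 + 101 @ $13.35 = $5,535.45
Check: goods available $9,246.75 = COGS $3,711.30 + ending $5,535.45

Ending inventory = $5,535.45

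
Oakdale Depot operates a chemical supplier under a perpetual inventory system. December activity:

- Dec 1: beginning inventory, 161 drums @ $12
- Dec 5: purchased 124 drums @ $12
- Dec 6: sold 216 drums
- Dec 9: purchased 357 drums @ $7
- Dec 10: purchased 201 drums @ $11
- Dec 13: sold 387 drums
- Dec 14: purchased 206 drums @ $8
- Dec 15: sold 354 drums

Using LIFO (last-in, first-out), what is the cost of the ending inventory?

Ending inventory = $989

Dec 6, 216 sold [LIFO — newest first]: 124 @ $12 + 92 @ $12 = $2,592
Dec 13, 387 sold [LIFO — newest first]: 201 @ $11 + 186 @ $7 = $3,513
Dec 15, 354 sold [LIFO — newest first]: 206 @ $8 + 148 @ $7 = $2,684
Total COGS = $2,592 + $3,513 + $2,684 = $8,789
Ending inventory: 69 @ $12 + 23 @ $7 = $989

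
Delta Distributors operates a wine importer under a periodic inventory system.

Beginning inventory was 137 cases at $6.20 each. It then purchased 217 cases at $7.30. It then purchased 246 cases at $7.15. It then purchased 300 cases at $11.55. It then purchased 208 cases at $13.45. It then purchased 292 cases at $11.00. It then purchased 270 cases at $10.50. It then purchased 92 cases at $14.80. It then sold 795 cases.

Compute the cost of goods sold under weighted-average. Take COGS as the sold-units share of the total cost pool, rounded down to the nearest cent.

Sale 1, sell 795: 795/1762 × $17,863.60 → $8,059.91
Ending inventory (cost pool remaining) = $9,803.69

COGS = $8,059.91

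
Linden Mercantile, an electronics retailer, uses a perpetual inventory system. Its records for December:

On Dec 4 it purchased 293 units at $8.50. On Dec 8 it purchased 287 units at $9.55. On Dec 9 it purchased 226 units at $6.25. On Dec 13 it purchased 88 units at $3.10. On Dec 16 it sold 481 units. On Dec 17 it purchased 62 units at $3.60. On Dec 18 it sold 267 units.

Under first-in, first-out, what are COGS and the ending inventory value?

Dec 16, 481 sold [FIFO — oldest first]: 293 @ $8.50 + 188 @ $9.55 = $4,285.90
Dec 18, 267 sold [FIFO — oldest first]: 99 @ $9.55 + 168 @ $6.25 = $1,995.45
Total COGS = $4,285.90 + $1,995.45 = $6,281.35
Ending inventory: 58 @ $6.25 + 88 @ $3.10 + 62 @ $3.60 = $858.50

COGS = $6,281.35; ending inventory = $858.50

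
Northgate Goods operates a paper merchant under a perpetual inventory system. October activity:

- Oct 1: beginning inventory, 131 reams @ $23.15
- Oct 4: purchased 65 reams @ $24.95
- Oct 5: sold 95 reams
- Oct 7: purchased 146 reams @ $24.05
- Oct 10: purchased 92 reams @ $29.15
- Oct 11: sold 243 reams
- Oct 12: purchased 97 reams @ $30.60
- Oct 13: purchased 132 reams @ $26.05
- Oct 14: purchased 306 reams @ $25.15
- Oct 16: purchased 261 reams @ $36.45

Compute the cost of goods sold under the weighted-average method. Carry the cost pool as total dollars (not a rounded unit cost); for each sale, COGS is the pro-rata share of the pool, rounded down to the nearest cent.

After Oct 1: 131 on hand, pool $3,032.65 (≈ $23.1500 each)
After Oct 4: 196 on hand, pool $4,654.40 (≈ $23.7469 each)
Oct 5, sell 95: 95/196 × $4,654.40 → $2,255.95
After Oct 7: 247 on hand, pool $5,909.75 (≈ $23.9261 each)
After Oct 10: 339 on hand, pool $8,591.55 (≈ $25.3438 each)
Oct 11, sell 243: 243/339 × $8,591.55 → $6,158.54
After Oct 12: 193 on hand, pool $5,401.21 (≈ $27.9855 each)
After Oct 13: 325 on hand, pool $8,839.81 (≈ $27.1994 each)
After Oct 14: 631 on hand, pool $16,535.71 (≈ $26.2056 each)
After Oct 16: 892 on hand, pool $26,049.16 (≈ $29.2031 each)
Total COGS = $2,255.95 + $6,158.54 = $8,414.49
Ending inventory (cost pool remaining) = $26,049.16

COGS = $8,414.49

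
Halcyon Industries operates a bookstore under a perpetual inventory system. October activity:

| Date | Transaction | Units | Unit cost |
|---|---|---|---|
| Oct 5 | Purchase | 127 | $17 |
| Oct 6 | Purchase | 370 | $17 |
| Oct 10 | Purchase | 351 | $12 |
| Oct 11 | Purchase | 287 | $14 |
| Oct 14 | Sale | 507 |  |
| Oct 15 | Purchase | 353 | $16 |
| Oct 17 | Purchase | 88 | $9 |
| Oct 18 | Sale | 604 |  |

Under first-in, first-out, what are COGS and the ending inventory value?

COGS = $16,343; ending inventory = $6,776

Oct 14, 507 sold [FIFO — oldest first]: 127 @ $17 + 370 @ $17 + 10 @ $12 = $8,569
Oct 18, 604 sold [FIFO — oldest first]: 341 @ $12 + 263 @ $14 = $7,774
Total COGS = $8,569 + $7,774 = $16,343
Ending inventory: 24 @ $14 + 353 @ $16 + 88 @ $9 = $6,776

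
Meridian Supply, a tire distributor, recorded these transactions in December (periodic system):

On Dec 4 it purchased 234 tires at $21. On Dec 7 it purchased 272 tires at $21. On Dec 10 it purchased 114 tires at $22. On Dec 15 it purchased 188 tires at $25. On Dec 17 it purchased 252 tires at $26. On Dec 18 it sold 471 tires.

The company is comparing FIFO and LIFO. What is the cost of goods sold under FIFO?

COGS = $9,891

FIFO COGS: 234 @ $21 + 237 @ $21 = $9,891
LIFO COGS: 252 @ $26 + 188 @ $25 + 31 @ $22 = $11,934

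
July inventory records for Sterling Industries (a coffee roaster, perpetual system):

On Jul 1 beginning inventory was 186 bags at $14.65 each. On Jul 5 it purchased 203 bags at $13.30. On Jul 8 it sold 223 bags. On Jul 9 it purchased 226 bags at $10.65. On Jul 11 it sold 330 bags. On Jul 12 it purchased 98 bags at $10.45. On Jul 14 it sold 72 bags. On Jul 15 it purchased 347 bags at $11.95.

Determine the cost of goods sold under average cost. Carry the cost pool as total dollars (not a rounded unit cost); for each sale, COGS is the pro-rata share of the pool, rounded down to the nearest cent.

COGS = $7,881.78

After Jul 1: 186 on hand, pool $2,724.90 (≈ $14.6500 each)
After Jul 5: 389 on hand, pool $5,424.80 (≈ $13.9455 each)
Jul 8, sell 223: 223/389 × $5,424.80 → $3,109.84
After Jul 9: 392 on hand, pool $4,721.86 (≈ $12.0456 each)
Jul 11, sell 330: 330/392 × $4,721.86 → $3,975.03
After Jul 12: 160 on hand, pool $1,770.93 (≈ $11.0683 each)
Jul 14, sell 72: 72/160 × $1,770.93 → $796.91
After Jul 15: 435 on hand, pool $5,120.67 (≈ $11.7717 each)
Total COGS = $3,109.84 + $3,975.03 + $796.91 = $7,881.78
Ending inventory (cost pool remaining) = $5,120.67
Check: goods available $13,002.45 = COGS $7,881.78 + ending $5,120.67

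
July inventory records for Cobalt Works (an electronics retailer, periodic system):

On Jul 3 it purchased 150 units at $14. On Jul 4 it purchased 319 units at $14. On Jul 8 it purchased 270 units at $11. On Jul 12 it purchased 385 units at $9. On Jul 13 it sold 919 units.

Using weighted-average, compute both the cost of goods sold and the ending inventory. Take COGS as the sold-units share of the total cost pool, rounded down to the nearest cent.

Jul 13, sell 919: 919/1124 × $13,001.00 → $10,629.82
Ending inventory (cost pool remaining) = $2,371.18

COGS = $10,629.82; ending inventory = $2,371.18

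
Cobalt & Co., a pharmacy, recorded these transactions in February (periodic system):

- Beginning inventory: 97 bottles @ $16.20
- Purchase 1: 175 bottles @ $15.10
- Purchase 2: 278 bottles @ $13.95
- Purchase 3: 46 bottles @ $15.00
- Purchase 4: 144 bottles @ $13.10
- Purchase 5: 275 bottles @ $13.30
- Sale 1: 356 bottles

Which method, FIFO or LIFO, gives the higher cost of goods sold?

FIFO COGS: 97 @ $16.20 + 175 @ $15.10 + 84 @ $13.95 = $5,385.70
LIFO COGS: 275 @ $13.30 + 81 @ $13.10 = $4,718.60

FIFO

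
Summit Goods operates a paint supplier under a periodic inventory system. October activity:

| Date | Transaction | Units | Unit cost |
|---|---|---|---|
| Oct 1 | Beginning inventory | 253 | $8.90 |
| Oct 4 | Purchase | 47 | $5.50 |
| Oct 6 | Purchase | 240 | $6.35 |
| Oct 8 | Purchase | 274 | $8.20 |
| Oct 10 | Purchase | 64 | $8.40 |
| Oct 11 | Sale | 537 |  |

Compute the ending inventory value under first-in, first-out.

Oct 11, 537 sold [FIFO — oldest first]: 253 @ $8.90 + 47 @ $5.50 + 237 @ $6.35 = $4,015.15
Ending inventory: 3 @ $6.35 + 274 @ $8.20 + 64 @ $8.40 = $2,803.45

Ending inventory = $2,803.45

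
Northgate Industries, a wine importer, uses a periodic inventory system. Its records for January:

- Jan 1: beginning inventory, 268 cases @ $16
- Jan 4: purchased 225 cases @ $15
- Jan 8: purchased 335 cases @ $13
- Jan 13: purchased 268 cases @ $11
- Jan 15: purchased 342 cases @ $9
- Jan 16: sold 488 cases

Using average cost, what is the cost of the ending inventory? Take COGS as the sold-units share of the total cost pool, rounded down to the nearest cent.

Ending inventory = $11,920.59

Jan 16, sell 488: 488/1438 × $18,044.00 → $6,123.41
Ending inventory (cost pool remaining) = $11,920.59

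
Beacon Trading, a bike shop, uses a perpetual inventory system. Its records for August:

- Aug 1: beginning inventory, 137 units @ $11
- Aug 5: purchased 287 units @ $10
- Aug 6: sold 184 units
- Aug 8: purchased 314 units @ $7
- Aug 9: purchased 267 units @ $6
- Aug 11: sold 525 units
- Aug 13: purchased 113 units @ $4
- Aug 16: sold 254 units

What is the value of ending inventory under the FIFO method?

Aug 6, 184 sold [FIFO — oldest first]: 137 @ $11 + 47 @ $10 = $1,977
Aug 11, 525 sold [FIFO — oldest first]: 240 @ $10 + 285 @ $7 = $4,395
Aug 16, 254 sold [FIFO — oldest first]: 29 @ $7 + 225 @ $6 = $1,553
Total COGS = $1,977 + $4,395 + $1,553 = $7,925
Ending inventory: 42 @ $6 + 113 @ $4 = $704

Ending inventory = $704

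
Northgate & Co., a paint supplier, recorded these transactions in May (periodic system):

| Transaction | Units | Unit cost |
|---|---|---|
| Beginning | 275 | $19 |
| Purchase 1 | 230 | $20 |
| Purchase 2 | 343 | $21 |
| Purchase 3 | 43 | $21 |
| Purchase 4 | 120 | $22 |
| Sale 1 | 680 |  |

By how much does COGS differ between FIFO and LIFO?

FIFO COGS: 275 @ $19 + 230 @ $20 + 175 @ $21 = $13,500
LIFO COGS: 120 @ $22 + 43 @ $21 + 343 @ $21 + 174 @ $20 = $14,226
Difference = |$13,500 − $14,226| = $726

$726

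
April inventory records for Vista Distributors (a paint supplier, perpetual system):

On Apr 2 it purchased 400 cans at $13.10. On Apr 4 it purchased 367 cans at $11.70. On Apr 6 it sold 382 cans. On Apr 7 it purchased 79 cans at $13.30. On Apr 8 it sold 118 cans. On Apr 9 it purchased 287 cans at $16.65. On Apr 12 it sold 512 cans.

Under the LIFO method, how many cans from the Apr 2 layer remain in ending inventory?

Apr 6, 382 sold [LIFO — newest first]: 367 @ $11.70 + 15 @ $13.10 = $4,490.40
Apr 8, 118 sold [LIFO — newest first]: 79 @ $13.30 + 39 @ $13.10 = $1,561.60
Apr 12, 512 sold [LIFO — newest first]: 287 @ $16.65 + 225 @ $13.10 = $7,726.05
Total COGS = $4,490.40 + $1,561.60 + $7,726.05 = $13,778.05
Ending inventory: 121 @ $13.10 = $1,585.10
Check: goods available $15,363.15 = COGS $13,778.05 + ending $1,585.10

121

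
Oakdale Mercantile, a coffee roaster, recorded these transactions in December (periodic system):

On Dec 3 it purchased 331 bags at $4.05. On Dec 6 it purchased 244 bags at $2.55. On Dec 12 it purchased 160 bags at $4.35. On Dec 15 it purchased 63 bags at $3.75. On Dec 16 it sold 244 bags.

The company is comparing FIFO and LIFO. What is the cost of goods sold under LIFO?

COGS = $985.80

FIFO COGS: 244 @ $4.05 = $988.20
LIFO COGS: 63 @ $3.75 + 160 @ $4.35 + 21 @ $2.55 = $985.80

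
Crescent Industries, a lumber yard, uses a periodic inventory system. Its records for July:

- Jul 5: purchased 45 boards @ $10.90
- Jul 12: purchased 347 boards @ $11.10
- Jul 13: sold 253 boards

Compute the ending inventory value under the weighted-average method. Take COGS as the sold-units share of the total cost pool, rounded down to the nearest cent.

Ending inventory = $1,539.71

Jul 13, sell 253: 253/392 × $4,342.20 → $2,802.49
Ending inventory (cost pool remaining) = $1,539.71
Check: goods available $4,342.20 = COGS $2,802.49 + ending $1,539.71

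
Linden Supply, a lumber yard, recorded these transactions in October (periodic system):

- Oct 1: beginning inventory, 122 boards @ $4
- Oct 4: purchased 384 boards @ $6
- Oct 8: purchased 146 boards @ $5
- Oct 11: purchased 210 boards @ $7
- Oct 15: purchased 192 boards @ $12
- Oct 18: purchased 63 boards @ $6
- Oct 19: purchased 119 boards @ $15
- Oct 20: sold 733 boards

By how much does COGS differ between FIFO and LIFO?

$2,596

FIFO COGS: 122 @ $4 + 384 @ $6 + 146 @ $5 + 81 @ $7 = $4,089
LIFO COGS: 119 @ $15 + 63 @ $6 + 192 @ $12 + 210 @ $7 + 146 @ $5 + 3 @ $6 = $6,685
Difference = |$4,089 − $6,685| = $2,596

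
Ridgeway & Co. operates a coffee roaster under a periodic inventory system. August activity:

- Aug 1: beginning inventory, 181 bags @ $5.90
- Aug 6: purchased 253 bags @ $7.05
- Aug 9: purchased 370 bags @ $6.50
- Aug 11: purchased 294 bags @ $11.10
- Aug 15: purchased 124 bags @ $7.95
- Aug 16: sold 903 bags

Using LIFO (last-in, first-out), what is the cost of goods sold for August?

COGS = $7,464.95

Aug 16, 903 sold [LIFO — newest first]: 124 @ $7.95 + 294 @ $11.10 + 370 @ $6.50 + 115 @ $7.05 = $7,464.95
Ending inventory: 181 @ $5.90 + 138 @ $7.05 = $2,040.80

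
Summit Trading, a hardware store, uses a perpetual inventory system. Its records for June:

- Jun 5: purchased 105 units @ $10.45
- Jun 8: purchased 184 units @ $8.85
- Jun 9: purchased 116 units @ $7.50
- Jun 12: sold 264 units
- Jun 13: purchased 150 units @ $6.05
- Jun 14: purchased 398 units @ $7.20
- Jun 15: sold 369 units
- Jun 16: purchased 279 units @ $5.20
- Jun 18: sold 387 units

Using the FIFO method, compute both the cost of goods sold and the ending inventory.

COGS = $7,717.15; ending inventory = $1,102.40

Jun 12, 264 sold [FIFO — oldest first]: 105 @ $10.45 + 159 @ $8.85 = $2,504.40
Jun 15, 369 sold [FIFO — oldest first]: 25 @ $8.85 + 116 @ $7.50 + 150 @ $6.05 + 78 @ $7.20 = $2,560.35
Jun 18, 387 sold [FIFO — oldest first]: 320 @ $7.20 + 67 @ $5.20 = $2,652.40
Total COGS = $2,504.40 + $2,560.35 + $2,652.40 = $7,717.15
Ending inventory: 212 @ $5.20 = $1,102.40
Check: goods available $8,819.55 = COGS $7,717.15 + ending $1,102.40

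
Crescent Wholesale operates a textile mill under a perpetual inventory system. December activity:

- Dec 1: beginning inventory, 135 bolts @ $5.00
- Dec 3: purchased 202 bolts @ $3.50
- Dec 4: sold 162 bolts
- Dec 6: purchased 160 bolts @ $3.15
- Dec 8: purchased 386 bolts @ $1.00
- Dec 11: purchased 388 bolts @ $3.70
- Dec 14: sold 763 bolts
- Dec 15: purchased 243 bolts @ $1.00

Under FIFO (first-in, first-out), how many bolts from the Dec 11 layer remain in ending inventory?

Dec 4, 162 sold [FIFO — oldest first]: 135 @ $5.00 + 27 @ $3.50 = $769.50
Dec 14, 763 sold [FIFO — oldest first]: 175 @ $3.50 + 160 @ $3.15 + 386 @ $1.00 + 42 @ $3.70 = $1,657.90
Total COGS = $769.50 + $1,657.90 = $2,427.40
Ending inventory: 346 @ $3.70 + 243 @ $1.00 = $1,523.20

346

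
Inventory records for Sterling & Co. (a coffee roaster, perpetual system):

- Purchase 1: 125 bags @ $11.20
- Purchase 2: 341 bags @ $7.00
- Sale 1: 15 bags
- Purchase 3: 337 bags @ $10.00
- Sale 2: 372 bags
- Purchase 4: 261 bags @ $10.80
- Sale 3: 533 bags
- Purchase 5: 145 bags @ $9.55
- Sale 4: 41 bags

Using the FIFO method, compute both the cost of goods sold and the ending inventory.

Sale 1 (15) [FIFO — oldest first]: 15 @ $11.20 = $168.00
Sale 2 (372) [FIFO — oldest first]: 110 @ $11.20 + 262 @ $7.00 = $3,066.00
Sale 3 (533) [FIFO — oldest first]: 79 @ $7.00 + 337 @ $10.00 + 117 @ $10.80 = $5,186.60
Sale 4 (41) [FIFO — oldest first]: 41 @ $10.80 = $442.80
Total COGS = $168.00 + $3,066.00 + $5,186.60 + $442.80 = $8,863.40
Ending inventory: 103 @ $10.80 + 145 @ $9.55 = $2,497.15
Check: goods available $11,360.55 = COGS $8,863.40 + ending $2,497.15

COGS = $8,863.40; ending inventory = $2,497.15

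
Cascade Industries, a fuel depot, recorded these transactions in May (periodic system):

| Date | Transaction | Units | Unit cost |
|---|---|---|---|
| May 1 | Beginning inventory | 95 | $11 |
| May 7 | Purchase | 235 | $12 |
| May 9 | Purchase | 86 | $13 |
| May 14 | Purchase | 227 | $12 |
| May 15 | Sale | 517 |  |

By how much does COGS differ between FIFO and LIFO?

FIFO COGS: 95 @ $11 + 235 @ $12 + 86 @ $13 + 101 @ $12 = $6,195
LIFO COGS: 227 @ $12 + 86 @ $13 + 204 @ $12 = $6,290
Difference = |$6,195 − $6,290| = $95

$95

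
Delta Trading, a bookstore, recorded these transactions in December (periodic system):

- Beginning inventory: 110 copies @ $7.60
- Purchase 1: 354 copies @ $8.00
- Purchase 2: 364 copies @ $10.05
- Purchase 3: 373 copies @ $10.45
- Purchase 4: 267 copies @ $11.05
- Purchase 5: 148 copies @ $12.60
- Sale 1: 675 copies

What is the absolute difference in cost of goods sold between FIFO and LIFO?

FIFO COGS: 110 @ $7.60 + 354 @ $8.00 + 211 @ $10.05 = $5,788.55
LIFO COGS: 148 @ $12.60 + 267 @ $11.05 + 260 @ $10.45 = $7,532.15
Difference = |$5,788.55 − $7,532.15| = $1,743.60

$1,743.60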